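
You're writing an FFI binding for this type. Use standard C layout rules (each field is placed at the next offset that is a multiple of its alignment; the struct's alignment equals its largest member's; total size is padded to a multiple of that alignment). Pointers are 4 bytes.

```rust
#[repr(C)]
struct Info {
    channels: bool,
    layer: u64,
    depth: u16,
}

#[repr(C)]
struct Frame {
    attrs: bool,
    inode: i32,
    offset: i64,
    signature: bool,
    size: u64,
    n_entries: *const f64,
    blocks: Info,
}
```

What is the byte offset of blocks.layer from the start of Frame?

48

Info: @0: channels [1B, align 1] → 1; +7 pad (align 8); @8: layer [8B, align 8] → 16; @16: depth [2B, align 2] → 18; +6 tail pad (align 8); size 24, align 8
@0: attrs [1B, align 1] → 1
+3 pad (align 4)
@4: inode [4B, align 4] → 8
@8: offset [8B, align 8] → 16
@16: signature [1B, align 1] → 17
+7 pad (align 8)
@24: size [8B, align 8] → 32
@32: n_entries [4B, align 4] → 36
+4 pad (align 8)
@40: blocks [24B, align 8] → 64
within Info: layer at 8
40 + 8 = 48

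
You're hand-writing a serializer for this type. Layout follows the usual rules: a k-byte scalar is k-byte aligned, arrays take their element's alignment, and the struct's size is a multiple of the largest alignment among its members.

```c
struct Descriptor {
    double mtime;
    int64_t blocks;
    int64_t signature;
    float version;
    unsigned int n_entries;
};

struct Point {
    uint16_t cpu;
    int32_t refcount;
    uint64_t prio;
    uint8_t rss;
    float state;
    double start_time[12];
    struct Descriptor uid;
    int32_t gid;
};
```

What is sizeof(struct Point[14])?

Descriptor: 0..8  mtime  (8B, 8-aligned); 8..16  blocks  (8B, 8-aligned); 16..24  signature  (8B, 8-aligned); 24..28  version  (4B, 4-aligned); 28..32  n_entries  (4B, 4-aligned); sizeof = 32, alignof = 8
0..2  cpu  (2B, 2-aligned)
2..4  -- padding (2B)
4..8  refcount  (4B, 4-aligned)
8..16  prio  (8B, 8-aligned)
16..17  rss  (1B, 1-aligned)
17..20  -- padding (3B)
20..24  state  (4B, 4-aligned)
24..120  start_time  (96B, 8-aligned)
120..152  uid  (32B, 8-aligned)
152..156  gid  (4B, 4-aligned)
156..160  -- tail padding (4B)
sizeof = 160, alignof = 8
array of 14: 14 × 160 = 2240

2240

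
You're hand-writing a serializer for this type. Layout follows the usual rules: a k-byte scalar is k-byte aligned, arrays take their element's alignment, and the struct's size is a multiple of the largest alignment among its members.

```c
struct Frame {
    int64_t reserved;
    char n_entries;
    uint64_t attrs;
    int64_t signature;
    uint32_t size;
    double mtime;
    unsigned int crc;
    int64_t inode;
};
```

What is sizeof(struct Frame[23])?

1472

0..8  reserved  (8B, 8-aligned)
8..9  n_entries  (1B, 1-aligned)
9..16  -- padding (7B)
16..24  attrs  (8B, 8-aligned)
24..32  signature  (8B, 8-aligned)
32..36  size  (4B, 4-aligned)
36..40  -- padding (4B)
40..48  mtime  (8B, 8-aligned)
48..52  crc  (4B, 4-aligned)
52..56  -- padding (4B)
56..64  inode  (8B, 8-aligned)
sizeof = 64, alignof = 8
array of 23: 23 × 64 = 1472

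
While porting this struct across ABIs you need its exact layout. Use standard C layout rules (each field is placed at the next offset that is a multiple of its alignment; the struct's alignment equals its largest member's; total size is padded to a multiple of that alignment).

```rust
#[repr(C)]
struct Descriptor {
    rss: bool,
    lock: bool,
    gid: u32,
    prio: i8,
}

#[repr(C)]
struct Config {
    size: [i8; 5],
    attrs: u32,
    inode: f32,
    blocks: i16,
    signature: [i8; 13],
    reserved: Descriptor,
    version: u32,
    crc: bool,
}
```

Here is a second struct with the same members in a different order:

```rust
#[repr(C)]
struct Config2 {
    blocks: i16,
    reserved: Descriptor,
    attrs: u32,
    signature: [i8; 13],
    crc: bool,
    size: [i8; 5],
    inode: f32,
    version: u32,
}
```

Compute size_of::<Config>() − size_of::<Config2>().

Descriptor: @0: rss [1B, align 1] → 1; @1: lock [1B, align 1] → 2; +2 pad (align 4); @4: gid [4B, align 4] → 8; @8: prio [1B, align 1] → 9; +3 tail pad (align 4); size 12, align 4
@0: size [5B, align 1] → 5
+3 pad (align 4)
@8: attrs [4B, align 4] → 12
@12: inode [4B, align 4] → 16
@16: blocks [2B, align 2] → 18
@18: signature [13B, align 1] → 31
+1 pad (align 4)
@32: reserved [12B, align 4] → 44
@44: version [4B, align 4] → 48
@48: crc [1B, align 1] → 49
+3 tail pad (align 4)
size 52, align 4
— Config2 —
@0: blocks [2B, align 2] → 2
+2 pad (align 4)
@4: reserved [12B, align 4] → 16
@16: attrs [4B, align 4] → 20
@20: signature [13B, align 1] → 33
@33: crc [1B, align 1] → 34
@34: size [5B, align 1] → 39
+1 pad (align 4)
@40: inode [4B, align 4] → 44
@44: version [4B, align 4] → 48
size 48, align 4
52 − 48 = 4

4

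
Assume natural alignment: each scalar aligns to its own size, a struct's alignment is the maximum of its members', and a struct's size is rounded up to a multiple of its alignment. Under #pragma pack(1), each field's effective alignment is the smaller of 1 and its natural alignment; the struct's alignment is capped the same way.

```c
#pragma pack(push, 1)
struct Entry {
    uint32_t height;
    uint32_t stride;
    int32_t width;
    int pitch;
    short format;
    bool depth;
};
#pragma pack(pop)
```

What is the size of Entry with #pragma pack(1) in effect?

19

@0: height [4B, align 1] → 4
@4: stride [4B, align 1] → 8
@8: width [4B, align 1] → 12
@12: pitch [4B, align 1] → 16
@16: format [2B, align 1] → 18
@18: depth [1B, align 1] → 19
size 19, align 1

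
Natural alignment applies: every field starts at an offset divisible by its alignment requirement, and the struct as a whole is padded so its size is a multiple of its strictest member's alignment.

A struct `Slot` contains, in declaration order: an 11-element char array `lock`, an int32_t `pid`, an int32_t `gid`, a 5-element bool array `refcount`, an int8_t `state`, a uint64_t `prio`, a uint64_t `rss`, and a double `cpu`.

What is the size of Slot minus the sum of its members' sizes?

7

@0: lock [11B, align 1] → 11
+1 pad (align 4)
@12: pid [4B, align 4] → 16
@16: gid [4B, align 4] → 20
@20: refcount [5B, align 1] → 25
@25: state [1B, align 1] → 26
+6 pad (align 8)
@32: prio [8B, align 8] → 40
@40: rss [8B, align 8] → 48
@48: cpu [8B, align 8] → 56
size 56, align 8
data bytes 49, size 56 → padding 7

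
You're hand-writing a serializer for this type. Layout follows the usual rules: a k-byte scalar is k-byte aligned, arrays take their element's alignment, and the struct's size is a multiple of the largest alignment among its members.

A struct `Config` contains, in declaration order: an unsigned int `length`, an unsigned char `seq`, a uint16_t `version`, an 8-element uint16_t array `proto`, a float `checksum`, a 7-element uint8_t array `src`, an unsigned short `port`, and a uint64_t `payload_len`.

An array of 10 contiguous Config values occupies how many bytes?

480

length at 0 (size 4, align 4) → ends 4
seq at 4 (size 1, align 1) → ends 5
pad 1 to align 2 for version
version at 6 (size 2, align 2) → ends 8
proto at 8 (size 16, align 2) → ends 24
checksum at 24 (size 4, align 4) → ends 28
src at 28 (size 7, align 1) → ends 35
pad 1 to align 2 for port
port at 36 (size 2, align 2) → ends 38
pad 2 to align 8 for payload_len
payload_len at 40 (size 8, align 8) → ends 48
total 48 bytes, alignment 8
array of 10: 10 × 48 = 480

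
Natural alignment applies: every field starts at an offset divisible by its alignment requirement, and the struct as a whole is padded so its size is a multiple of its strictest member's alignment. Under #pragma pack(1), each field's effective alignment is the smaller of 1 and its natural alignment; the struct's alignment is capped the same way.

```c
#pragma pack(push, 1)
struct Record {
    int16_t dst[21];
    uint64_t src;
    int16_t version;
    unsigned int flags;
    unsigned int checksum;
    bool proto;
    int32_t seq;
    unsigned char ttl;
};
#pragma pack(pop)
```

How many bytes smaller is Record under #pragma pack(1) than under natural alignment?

natural layout:
  0..42  dst  (42B, 2-aligned)
  42..48  -- padding (6B)
  48..56  src  (8B, 8-aligned)
  56..58  version  (2B, 2-aligned)
  58..60  -- padding (2B)
  60..64  flags  (4B, 4-aligned)
  64..68  checksum  (4B, 4-aligned)
  68..69  proto  (1B, 1-aligned)
  69..72  -- padding (3B)
  72..76  seq  (4B, 4-aligned)
  76..77  ttl  (1B, 1-aligned)
  77..80  -- tail padding (3B)
  sizeof = 80, alignof = 8
packed(1) layout:
  0..42  dst  (42B, 1-aligned)
  42..50  src  (8B, 1-aligned)
  50..52  version  (2B, 1-aligned)
  52..56  flags  (4B, 1-aligned)
  56..60  checksum  (4B, 1-aligned)
  60..61  proto  (1B, 1-aligned)
  61..65  seq  (4B, 1-aligned)
  65..66  ttl  (1B, 1-aligned)
  sizeof = 66, alignof = 1
80 − 66 = 14

14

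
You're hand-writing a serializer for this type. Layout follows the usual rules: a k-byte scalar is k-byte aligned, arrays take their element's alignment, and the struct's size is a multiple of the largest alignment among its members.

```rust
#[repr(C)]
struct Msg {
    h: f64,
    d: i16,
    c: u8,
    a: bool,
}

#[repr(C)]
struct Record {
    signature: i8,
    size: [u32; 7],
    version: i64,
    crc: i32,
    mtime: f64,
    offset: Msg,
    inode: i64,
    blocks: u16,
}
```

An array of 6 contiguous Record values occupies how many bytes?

528

Msg: 0..8  h  (8B, 8-aligned); 8..10  d  (2B, 2-aligned); 10..11  c  (1B, 1-aligned); 11..12  a  (1B, 1-aligned); 12..16  -- tail padding (4B); sizeof = 16, alignof = 8
0..1  signature  (1B, 1-aligned)
1..4  -- padding (3B)
4..32  size  (28B, 4-aligned)
32..40  version  (8B, 8-aligned)
40..44  crc  (4B, 4-aligned)
44..48  -- padding (4B)
48..56  mtime  (8B, 8-aligned)
56..72  offset  (16B, 8-aligned)
72..80  inode  (8B, 8-aligned)
80..82  blocks  (2B, 2-aligned)
82..88  -- tail padding (6B)
sizeof = 88, alignof = 8
array of 6: 6 × 88 = 528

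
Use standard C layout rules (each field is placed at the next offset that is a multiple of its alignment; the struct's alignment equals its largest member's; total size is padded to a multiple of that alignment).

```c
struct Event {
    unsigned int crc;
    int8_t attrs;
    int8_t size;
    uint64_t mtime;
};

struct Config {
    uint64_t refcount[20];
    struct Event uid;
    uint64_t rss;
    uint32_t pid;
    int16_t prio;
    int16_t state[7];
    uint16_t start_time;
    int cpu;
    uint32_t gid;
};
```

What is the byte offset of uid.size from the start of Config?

Event: @0: crc [4B, align 4] → 4; @4: attrs [1B, align 1] → 5; @5: size [1B, align 1] → 6; +2 pad (align 8); @8: mtime [8B, align 8] → 16; size 16, align 8
@0: refcount [160B, align 8] → 160
@160: uid [16B, align 8] → 176
within Event: size at 5
160 + 5 = 165

165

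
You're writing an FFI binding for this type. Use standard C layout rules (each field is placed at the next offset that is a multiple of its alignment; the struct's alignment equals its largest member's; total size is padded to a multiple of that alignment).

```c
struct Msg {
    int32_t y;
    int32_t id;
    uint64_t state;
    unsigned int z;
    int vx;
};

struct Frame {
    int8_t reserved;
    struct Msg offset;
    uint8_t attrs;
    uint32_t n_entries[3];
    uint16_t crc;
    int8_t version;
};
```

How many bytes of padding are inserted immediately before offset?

Msg: 0..4  y  (4B, 4-aligned); 4..8  id  (4B, 4-aligned); 8..16  state  (8B, 8-aligned); 16..20  z  (4B, 4-aligned); 20..24  vx  (4B, 4-aligned); sizeof = 24, alignof = 8
0..1  reserved  (1B, 1-aligned)
1..8  -- padding (7B)
8..32  offset  (24B, 8-aligned)

7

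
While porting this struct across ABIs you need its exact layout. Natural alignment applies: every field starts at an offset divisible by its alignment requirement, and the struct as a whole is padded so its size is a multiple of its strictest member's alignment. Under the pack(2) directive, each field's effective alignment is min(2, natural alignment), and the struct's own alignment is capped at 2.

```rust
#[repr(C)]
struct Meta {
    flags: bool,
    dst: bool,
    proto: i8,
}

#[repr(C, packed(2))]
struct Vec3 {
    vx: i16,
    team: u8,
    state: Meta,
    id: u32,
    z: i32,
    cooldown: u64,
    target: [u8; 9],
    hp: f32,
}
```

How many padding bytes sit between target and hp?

1

Meta: flags at 0 (size 1, align 1) → ends 1; dst at 1 (size 1, align 1) → ends 2; proto at 2 (size 1, align 1) → ends 3; total 3 bytes, alignment 1
vx at 0 (size 2, align 2) → ends 2
team at 2 (size 1, align 1) → ends 3
state at 3 (size 3, align 1) → ends 6
id at 6 (size 4, align 2) → ends 10
z at 10 (size 4, align 2) → ends 14
cooldown at 14 (size 8, align 2) → ends 22
target at 22 (size 9, align 1) → ends 31
pad 1 to align 2 for hp
hp at 32 (size 4, align 2) → ends 36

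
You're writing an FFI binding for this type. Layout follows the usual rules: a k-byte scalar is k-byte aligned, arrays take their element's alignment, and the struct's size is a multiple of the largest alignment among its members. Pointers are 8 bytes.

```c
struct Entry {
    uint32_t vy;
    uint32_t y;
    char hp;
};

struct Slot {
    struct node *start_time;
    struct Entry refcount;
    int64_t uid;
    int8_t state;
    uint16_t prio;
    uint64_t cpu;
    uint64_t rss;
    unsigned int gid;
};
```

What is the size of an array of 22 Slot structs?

1408

Entry: vy at 0 (size 4, align 4) → ends 4; y at 4 (size 4, align 4) → ends 8; hp at 8 (size 1, align 1) → ends 9; tail pad 3 to reach multiple of 4; total 12 bytes, alignment 4
start_time at 0 (size 8, align 8) → ends 8
refcount at 8 (size 12, align 4) → ends 20
pad 4 to align 8 for uid
uid at 24 (size 8, align 8) → ends 32
state at 32 (size 1, align 1) → ends 33
pad 1 to align 2 for prio
prio at 34 (size 2, align 2) → ends 36
pad 4 to align 8 for cpu
cpu at 40 (size 8, align 8) → ends 48
rss at 48 (size 8, align 8) → ends 56
gid at 56 (size 4, align 4) → ends 60
tail pad 4 to reach multiple of 8
total 64 bytes, alignment 8
array of 22: 22 × 64 = 1408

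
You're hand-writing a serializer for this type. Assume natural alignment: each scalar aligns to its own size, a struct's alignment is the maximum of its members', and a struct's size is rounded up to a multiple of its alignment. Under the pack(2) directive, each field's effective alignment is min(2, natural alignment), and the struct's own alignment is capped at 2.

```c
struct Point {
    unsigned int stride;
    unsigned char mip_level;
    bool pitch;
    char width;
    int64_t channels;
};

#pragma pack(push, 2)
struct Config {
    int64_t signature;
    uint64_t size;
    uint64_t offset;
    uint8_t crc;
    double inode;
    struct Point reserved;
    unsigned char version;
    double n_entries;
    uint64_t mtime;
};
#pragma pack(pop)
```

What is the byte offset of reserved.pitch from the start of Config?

39

Point: @0: stride [4B, align 4] → 4; @4: mip_level [1B, align 1] → 5; @5: pitch [1B, align 1] → 6; @6: width [1B, align 1] → 7; +1 pad (align 8); @8: channels [8B, align 8] → 16; size 16, align 8
@0: signature [8B, align 2] → 8
@8: size [8B, align 2] → 16
@16: offset [8B, align 2] → 24
@24: crc [1B, align 1] → 25
+1 pad (align 2)
@26: inode [8B, align 2] → 34
@34: reserved [16B, align 2] → 50
within Point: pitch at 5
34 + 5 = 39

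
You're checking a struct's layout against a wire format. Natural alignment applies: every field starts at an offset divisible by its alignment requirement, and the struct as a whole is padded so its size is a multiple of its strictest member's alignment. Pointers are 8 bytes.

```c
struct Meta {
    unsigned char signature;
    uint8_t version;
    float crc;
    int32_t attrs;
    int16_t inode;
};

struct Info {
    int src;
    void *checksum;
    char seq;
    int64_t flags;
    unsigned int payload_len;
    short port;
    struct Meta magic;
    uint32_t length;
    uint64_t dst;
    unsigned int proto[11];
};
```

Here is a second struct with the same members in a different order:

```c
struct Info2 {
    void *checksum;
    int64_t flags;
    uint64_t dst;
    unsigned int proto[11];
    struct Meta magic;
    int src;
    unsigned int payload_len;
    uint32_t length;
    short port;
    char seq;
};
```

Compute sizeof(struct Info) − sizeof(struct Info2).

16

Meta: @0: signature [1B, align 1] → 1; @1: version [1B, align 1] → 2; +2 pad (align 4); @4: crc [4B, align 4] → 8; @8: attrs [4B, align 4] → 12; @12: inode [2B, align 2] → 14; +2 tail pad (align 4); size 16, align 4
@0: src [4B, align 4] → 4
+4 pad (align 8)
@8: checksum [8B, align 8] → 16
@16: seq [1B, align 1] → 17
+7 pad (align 8)
@24: flags [8B, align 8] → 32
@32: payload_len [4B, align 4] → 36
@36: port [2B, align 2] → 38
+2 pad (align 4)
@40: magic [16B, align 4] → 56
@56: length [4B, align 4] → 60
+4 pad (align 8)
@64: dst [8B, align 8] → 72
@72: proto [44B, align 4] → 116
+4 tail pad (align 8)
size 120, align 8
— Info2 —
@0: checksum [8B, align 8] → 8
@8: flags [8B, align 8] → 16
@16: dst [8B, align 8] → 24
@24: proto [44B, align 4] → 68
@68: magic [16B, align 4] → 84
@84: src [4B, align 4] → 88
@88: payload_len [4B, align 4] → 92
@92: length [4B, align 4] → 96
@96: port [2B, align 2] → 98
@98: seq [1B, align 1] → 99
+5 tail pad (align 8)
size 104, align 8
120 − 104 = 16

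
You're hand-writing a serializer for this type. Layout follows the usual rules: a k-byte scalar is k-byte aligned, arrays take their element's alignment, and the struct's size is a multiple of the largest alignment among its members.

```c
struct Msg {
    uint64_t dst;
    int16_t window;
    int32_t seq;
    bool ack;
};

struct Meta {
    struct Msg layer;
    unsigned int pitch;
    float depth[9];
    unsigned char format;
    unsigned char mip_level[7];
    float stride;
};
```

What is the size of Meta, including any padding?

80

Msg: 0..8  dst  (8B, 8-aligned); 8..10  window  (2B, 2-aligned); 10..12  -- padding (2B); 12..16  seq  (4B, 4-aligned); 16..17  ack  (1B, 1-aligned); 17..24  -- tail padding (7B); sizeof = 24, alignof = 8
0..24  layer  (24B, 8-aligned)
24..28  pitch  (4B, 4-aligned)
28..64  depth  (36B, 4-aligned)
64..65  format  (1B, 1-aligned)
65..72  mip_level  (7B, 1-aligned)
72..76  stride  (4B, 4-aligned)
76..80  -- tail padding (4B)
sizeof = 80, alignof = 8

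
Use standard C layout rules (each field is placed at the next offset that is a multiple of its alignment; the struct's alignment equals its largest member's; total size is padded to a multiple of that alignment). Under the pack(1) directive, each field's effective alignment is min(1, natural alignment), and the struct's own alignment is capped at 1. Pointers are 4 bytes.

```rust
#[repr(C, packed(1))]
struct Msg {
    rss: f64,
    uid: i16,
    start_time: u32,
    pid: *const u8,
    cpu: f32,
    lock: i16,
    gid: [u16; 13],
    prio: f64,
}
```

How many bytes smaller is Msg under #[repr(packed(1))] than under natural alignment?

natural layout:
  @0: rss [8B, align 8] → 8
  @8: uid [2B, align 2] → 10
  +2 pad (align 4)
  @12: start_time [4B, align 4] → 16
  @16: pid [4B, align 4] → 20
  @20: cpu [4B, align 4] → 24
  @24: lock [2B, align 2] → 26
  @26: gid [26B, align 2] → 52
  +4 pad (align 8)
  @56: prio [8B, align 8] → 64
  size 64, align 8
packed(1) layout:
  @0: rss [8B, align 1] → 8
  @8: uid [2B, align 1] → 10
  @10: start_time [4B, align 1] → 14
  @14: pid [4B, align 1] → 18
  @18: cpu [4B, align 1] → 22
  @22: lock [2B, align 1] → 24
  @24: gid [26B, align 1] → 50
  @50: prio [8B, align 1] → 58
  size 58, align 1
64 − 58 = 6

6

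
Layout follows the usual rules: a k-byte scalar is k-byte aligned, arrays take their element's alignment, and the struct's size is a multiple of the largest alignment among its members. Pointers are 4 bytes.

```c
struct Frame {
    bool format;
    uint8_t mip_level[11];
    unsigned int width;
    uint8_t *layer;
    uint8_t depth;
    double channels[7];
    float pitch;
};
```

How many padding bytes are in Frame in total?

0..1  format  (1B, 1-aligned)
1..12  mip_level  (11B, 1-aligned)
12..16  width  (4B, 4-aligned)
16..20  layer  (4B, 4-aligned)
20..21  depth  (1B, 1-aligned)
21..24  -- padding (3B)
24..80  channels  (56B, 8-aligned)
80..84  pitch  (4B, 4-aligned)
84..88  -- tail padding (4B)
sizeof = 88, alignof = 8
data bytes 81, size 88 → padding 7

7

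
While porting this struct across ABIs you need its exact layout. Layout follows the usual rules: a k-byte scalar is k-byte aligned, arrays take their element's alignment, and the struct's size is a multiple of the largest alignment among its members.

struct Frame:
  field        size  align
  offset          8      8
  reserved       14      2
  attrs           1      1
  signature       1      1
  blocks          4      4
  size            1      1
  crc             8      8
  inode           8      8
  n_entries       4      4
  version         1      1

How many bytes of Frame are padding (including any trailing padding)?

0..8  offset  (8B, 8-aligned)
8..22  reserved  (14B, 2-aligned)
22..23  attrs  (1B, 1-aligned)
23..24  signature  (1B, 1-aligned)
24..28  blocks  (4B, 4-aligned)
28..29  size  (1B, 1-aligned)
29..32  -- padding (3B)
32..40  crc  (8B, 8-aligned)
40..48  inode  (8B, 8-aligned)
48..52  n_entries  (4B, 4-aligned)
52..53  version  (1B, 1-aligned)
53..56  -- tail padding (3B)
sizeof = 56, alignof = 8
data bytes 50, size 56 → padding 6

6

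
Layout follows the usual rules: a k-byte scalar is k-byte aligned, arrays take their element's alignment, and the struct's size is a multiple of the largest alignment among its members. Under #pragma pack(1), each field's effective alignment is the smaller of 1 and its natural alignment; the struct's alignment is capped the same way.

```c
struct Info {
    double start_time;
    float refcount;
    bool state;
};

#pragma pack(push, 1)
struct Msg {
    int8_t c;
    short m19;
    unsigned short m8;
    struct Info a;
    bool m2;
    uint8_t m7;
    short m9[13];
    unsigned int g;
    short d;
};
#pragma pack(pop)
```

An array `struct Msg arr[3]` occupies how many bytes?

165

Info: @0: start_time [8B, align 8] → 8; @8: refcount [4B, align 4] → 12; @12: state [1B, align 1] → 13; +3 tail pad (align 8); size 16, align 8
@0: c [1B, align 1] → 1
@1: m19 [2B, align 1] → 3
@3: m8 [2B, align 1] → 5
@5: a [16B, align 1] → 21
@21: m2 [1B, align 1] → 22
@22: m7 [1B, align 1] → 23
@23: m9 [26B, align 1] → 49
@49: g [4B, align 1] → 53
@53: d [2B, align 1] → 55
size 55, align 1
array of 3: 3 × 55 = 165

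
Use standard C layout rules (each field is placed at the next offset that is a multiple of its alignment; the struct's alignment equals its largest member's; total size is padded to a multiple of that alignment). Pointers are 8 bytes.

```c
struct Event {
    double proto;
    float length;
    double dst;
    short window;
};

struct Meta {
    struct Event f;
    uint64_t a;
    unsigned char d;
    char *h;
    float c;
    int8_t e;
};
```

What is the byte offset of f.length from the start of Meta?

8

Event: proto at 0 (size 8, align 8) → ends 8; length at 8 (size 4, align 4) → ends 12; pad 4 to align 8 for dst; dst at 16 (size 8, align 8) → ends 24; window at 24 (size 2, align 2) → ends 26; tail pad 6 to reach multiple of 8; total 32 bytes, alignment 8
f at 0 (size 32, align 8) → ends 32
within Event: length at 8
0 + 8 = 8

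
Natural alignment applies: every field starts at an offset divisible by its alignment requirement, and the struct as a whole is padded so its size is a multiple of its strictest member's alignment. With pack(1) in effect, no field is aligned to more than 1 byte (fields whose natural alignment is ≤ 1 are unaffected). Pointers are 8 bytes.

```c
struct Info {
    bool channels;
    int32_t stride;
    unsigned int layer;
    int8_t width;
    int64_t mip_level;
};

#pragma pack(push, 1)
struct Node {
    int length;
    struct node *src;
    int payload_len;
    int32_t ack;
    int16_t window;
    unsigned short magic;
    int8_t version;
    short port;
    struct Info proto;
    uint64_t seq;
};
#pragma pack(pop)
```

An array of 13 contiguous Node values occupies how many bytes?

Info: channels at 0 (size 1, align 1) → ends 1; pad 3 to align 4 for stride; stride at 4 (size 4, align 4) → ends 8; layer at 8 (size 4, align 4) → ends 12; width at 12 (size 1, align 1) → ends 13; pad 3 to align 8 for mip_level; mip_level at 16 (size 8, align 8) → ends 24; total 24 bytes, alignment 8
length at 0 (size 4, align 1) → ends 4
src at 4 (size 8, align 1) → ends 12
payload_len at 12 (size 4, align 1) → ends 16
ack at 16 (size 4, align 1) → ends 20
window at 20 (size 2, align 1) → ends 22
magic at 22 (size 2, align 1) → ends 24
version at 24 (size 1, align 1) → ends 25
port at 25 (size 2, align 1) → ends 27
proto at 27 (size 24, align 1) → ends 51
seq at 51 (size 8, align 1) → ends 59
total 59 bytes, alignment 1
array of 13: 13 × 59 = 767

767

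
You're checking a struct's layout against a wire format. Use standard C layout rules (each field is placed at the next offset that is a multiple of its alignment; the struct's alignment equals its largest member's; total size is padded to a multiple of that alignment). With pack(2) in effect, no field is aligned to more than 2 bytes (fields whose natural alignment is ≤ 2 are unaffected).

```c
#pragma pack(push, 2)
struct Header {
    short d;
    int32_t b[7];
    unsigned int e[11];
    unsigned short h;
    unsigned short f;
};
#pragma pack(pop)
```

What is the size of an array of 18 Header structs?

1404

d at 0 (size 2, align 2) → ends 2
b at 2 (size 28, align 2) → ends 30
e at 30 (size 44, align 2) → ends 74
h at 74 (size 2, align 2) → ends 76
f at 76 (size 2, align 2) → ends 78
total 78 bytes, alignment 2
array of 18: 18 × 78 = 1404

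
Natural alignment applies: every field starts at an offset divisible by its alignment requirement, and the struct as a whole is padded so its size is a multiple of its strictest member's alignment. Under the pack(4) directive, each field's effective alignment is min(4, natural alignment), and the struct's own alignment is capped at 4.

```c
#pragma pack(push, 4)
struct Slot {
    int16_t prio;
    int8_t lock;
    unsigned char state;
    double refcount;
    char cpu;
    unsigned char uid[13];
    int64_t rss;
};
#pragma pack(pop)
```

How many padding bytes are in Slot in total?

2

prio at 0 (size 2, align 2) → ends 2
lock at 2 (size 1, align 1) → ends 3
state at 3 (size 1, align 1) → ends 4
refcount at 4 (size 8, align 4) → ends 12
cpu at 12 (size 1, align 1) → ends 13
uid at 13 (size 13, align 1) → ends 26
pad 2 to align 4 for rss
rss at 28 (size 8, align 4) → ends 36
total 36 bytes, alignment 4
data bytes 34, size 36 → padding 2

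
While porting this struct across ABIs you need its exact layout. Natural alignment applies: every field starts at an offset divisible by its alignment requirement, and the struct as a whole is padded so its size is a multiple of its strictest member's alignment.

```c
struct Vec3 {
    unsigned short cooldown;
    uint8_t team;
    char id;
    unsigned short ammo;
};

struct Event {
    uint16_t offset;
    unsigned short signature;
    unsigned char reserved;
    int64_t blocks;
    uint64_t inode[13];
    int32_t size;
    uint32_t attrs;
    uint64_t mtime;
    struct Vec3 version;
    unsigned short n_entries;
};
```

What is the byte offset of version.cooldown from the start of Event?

136

Vec3: cooldown at 0 (size 2, align 2) → ends 2; team at 2 (size 1, align 1) → ends 3; id at 3 (size 1, align 1) → ends 4; ammo at 4 (size 2, align 2) → ends 6; total 6 bytes, alignment 2
offset at 0 (size 2, align 2) → ends 2
signature at 2 (size 2, align 2) → ends 4
reserved at 4 (size 1, align 1) → ends 5
pad 3 to align 8 for blocks
blocks at 8 (size 8, align 8) → ends 16
inode at 16 (size 104, align 8) → ends 120
size at 120 (size 4, align 4) → ends 124
attrs at 124 (size 4, align 4) → ends 128
mtime at 128 (size 8, align 8) → ends 136
version at 136 (size 6, align 2) → ends 142
within Vec3: cooldown at 0
136 + 0 = 136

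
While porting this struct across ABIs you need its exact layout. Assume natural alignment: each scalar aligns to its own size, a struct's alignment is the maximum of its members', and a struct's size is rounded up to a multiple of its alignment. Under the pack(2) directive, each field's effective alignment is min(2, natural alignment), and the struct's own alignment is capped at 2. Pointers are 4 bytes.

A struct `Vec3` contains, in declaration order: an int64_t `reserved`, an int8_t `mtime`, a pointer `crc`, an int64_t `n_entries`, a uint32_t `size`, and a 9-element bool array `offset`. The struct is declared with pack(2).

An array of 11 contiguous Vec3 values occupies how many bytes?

0..8  reserved  (8B, 2-aligned)
8..9  mtime  (1B, 1-aligned)
9..10  -- padding (1B)
10..14  crc  (4B, 2-aligned)
14..22  n_entries  (8B, 2-aligned)
22..26  size  (4B, 2-aligned)
26..35  offset  (9B, 1-aligned)
35..36  -- tail padding (1B)
sizeof = 36, alignof = 2
array of 11: 11 × 36 = 396

396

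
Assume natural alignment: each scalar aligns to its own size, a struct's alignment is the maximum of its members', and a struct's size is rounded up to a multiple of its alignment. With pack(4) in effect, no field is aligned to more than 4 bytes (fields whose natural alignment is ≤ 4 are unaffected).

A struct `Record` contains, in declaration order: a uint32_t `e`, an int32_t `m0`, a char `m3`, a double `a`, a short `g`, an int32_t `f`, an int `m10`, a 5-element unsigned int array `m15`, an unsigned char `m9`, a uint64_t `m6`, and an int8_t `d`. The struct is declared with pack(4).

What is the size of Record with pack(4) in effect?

@0: e [4B, align 4] → 4
@4: m0 [4B, align 4] → 8
@8: m3 [1B, align 1] → 9
+3 pad (align 4)
@12: a [8B, align 4] → 20
@20: g [2B, align 2] → 22
+2 pad (align 4)
@24: f [4B, align 4] → 28
@28: m10 [4B, align 4] → 32
@32: m15 [20B, align 4] → 52
@52: m9 [1B, align 1] → 53
+3 pad (align 4)
@56: m6 [8B, align 4] → 64
@64: d [1B, align 1] → 65
+3 tail pad (align 4)
size 68, align 4

68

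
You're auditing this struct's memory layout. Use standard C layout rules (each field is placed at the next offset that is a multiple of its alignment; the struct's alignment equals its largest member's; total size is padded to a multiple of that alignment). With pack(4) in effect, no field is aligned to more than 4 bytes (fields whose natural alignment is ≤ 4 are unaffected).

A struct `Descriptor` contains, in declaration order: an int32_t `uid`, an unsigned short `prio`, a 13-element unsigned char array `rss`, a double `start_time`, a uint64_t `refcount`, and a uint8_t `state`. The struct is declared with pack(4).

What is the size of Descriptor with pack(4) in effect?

40

uid at 0 (size 4, align 4) → ends 4
prio at 4 (size 2, align 2) → ends 6
rss at 6 (size 13, align 1) → ends 19
pad 1 to align 4 for start_time
start_time at 20 (size 8, align 4) → ends 28
refcount at 28 (size 8, align 4) → ends 36
state at 36 (size 1, align 1) → ends 37
tail pad 3 to reach multiple of 4
total 40 bytes, alignment 4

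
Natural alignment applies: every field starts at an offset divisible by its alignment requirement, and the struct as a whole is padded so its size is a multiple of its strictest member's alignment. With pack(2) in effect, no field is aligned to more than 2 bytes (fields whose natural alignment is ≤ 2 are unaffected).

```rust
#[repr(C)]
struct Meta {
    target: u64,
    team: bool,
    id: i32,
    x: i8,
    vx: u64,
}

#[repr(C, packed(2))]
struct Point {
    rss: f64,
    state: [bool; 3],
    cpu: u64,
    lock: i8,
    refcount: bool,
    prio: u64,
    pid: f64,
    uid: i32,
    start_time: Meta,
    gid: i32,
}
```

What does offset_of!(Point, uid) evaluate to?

38

Meta: @0: target [8B, align 8] → 8; @8: team [1B, align 1] → 9; +3 pad (align 4); @12: id [4B, align 4] → 16; @16: x [1B, align 1] → 17; +7 pad (align 8); @24: vx [8B, align 8] → 32; size 32, align 8
@0: rss [8B, align 2] → 8
@8: state [3B, align 1] → 11
+1 pad (align 2)
@12: cpu [8B, align 2] → 20
@20: lock [1B, align 1] → 21
@21: refcount [1B, align 1] → 22
@22: prio [8B, align 2] → 30
@30: pid [8B, align 2] → 38
@38: uid [4B, align 2] → 42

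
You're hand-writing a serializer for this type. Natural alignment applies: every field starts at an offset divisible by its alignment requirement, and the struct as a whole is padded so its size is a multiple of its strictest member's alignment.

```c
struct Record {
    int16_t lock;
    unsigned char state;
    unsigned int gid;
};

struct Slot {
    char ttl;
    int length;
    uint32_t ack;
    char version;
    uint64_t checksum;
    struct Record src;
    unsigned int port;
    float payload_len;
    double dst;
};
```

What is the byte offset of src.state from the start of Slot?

26

Record: @0: lock [2B, align 2] → 2; @2: state [1B, align 1] → 3; +1 pad (align 4); @4: gid [4B, align 4] → 8; size 8, align 4
@0: ttl [1B, align 1] → 1
+3 pad (align 4)
@4: length [4B, align 4] → 8
@8: ack [4B, align 4] → 12
@12: version [1B, align 1] → 13
+3 pad (align 8)
@16: checksum [8B, align 8] → 24
@24: src [8B, align 4] → 32
within Record: state at 2
24 + 2 = 26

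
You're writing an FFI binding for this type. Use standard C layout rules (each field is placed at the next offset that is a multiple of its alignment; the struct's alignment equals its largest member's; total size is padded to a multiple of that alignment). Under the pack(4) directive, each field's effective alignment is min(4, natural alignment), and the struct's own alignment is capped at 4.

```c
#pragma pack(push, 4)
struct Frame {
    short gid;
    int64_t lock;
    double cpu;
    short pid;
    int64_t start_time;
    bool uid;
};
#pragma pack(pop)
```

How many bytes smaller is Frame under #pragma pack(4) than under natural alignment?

natural layout:
  0..2  gid  (2B, 2-aligned)
  2..8  -- padding (6B)
  8..16  lock  (8B, 8-aligned)
  16..24  cpu  (8B, 8-aligned)
  24..26  pid  (2B, 2-aligned)
  26..32  -- padding (6B)
  32..40  start_time  (8B, 8-aligned)
  40..41  uid  (1B, 1-aligned)
  41..48  -- tail padding (7B)
  sizeof = 48, alignof = 8
packed(4) layout:
  0..2  gid  (2B, 2-aligned)
  2..4  -- padding (2B)
  4..12  lock  (8B, 4-aligned)
  12..20  cpu  (8B, 4-aligned)
  20..22  pid  (2B, 2-aligned)
  22..24  -- padding (2B)
  24..32  start_time  (8B, 4-aligned)
  32..33  uid  (1B, 1-aligned)
  33..36  -- tail padding (3B)
  sizeof = 36, alignof = 4
48 − 36 = 12

12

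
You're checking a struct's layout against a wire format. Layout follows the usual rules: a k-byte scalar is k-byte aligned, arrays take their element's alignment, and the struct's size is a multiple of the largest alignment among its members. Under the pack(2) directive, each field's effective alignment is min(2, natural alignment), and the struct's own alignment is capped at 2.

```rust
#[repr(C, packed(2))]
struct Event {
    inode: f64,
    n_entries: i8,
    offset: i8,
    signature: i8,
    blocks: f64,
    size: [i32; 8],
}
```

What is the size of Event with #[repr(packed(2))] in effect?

52

0..8  inode  (8B, 2-aligned)
8..9  n_entries  (1B, 1-aligned)
9..10  offset  (1B, 1-aligned)
10..11  signature  (1B, 1-aligned)
11..12  -- padding (1B)
12..20  blocks  (8B, 2-aligned)
20..52  size  (32B, 2-aligned)
sizeof = 52, alignof = 2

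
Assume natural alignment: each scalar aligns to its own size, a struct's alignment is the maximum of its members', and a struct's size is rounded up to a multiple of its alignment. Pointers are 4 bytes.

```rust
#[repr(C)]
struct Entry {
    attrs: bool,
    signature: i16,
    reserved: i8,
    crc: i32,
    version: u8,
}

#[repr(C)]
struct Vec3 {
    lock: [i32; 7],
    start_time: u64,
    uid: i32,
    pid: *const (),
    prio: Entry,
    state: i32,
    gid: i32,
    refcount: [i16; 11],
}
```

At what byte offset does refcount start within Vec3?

Entry: 0..1  attrs  (1B, 1-aligned); 1..2  -- padding (1B); 2..4  signature  (2B, 2-aligned); 4..5  reserved  (1B, 1-aligned); 5..8  -- padding (3B); 8..12  crc  (4B, 4-aligned); 12..13  version  (1B, 1-aligned); 13..16  -- tail padding (3B); sizeof = 16, alignof = 4
0..28  lock  (28B, 4-aligned)
28..32  -- padding (4B)
32..40  start_time  (8B, 8-aligned)
40..44  uid  (4B, 4-aligned)
44..48  pid  (4B, 4-aligned)
48..64  prio  (16B, 4-aligned)
64..68  state  (4B, 4-aligned)
68..72  gid  (4B, 4-aligned)
72..94  refcount  (22B, 2-aligned)

72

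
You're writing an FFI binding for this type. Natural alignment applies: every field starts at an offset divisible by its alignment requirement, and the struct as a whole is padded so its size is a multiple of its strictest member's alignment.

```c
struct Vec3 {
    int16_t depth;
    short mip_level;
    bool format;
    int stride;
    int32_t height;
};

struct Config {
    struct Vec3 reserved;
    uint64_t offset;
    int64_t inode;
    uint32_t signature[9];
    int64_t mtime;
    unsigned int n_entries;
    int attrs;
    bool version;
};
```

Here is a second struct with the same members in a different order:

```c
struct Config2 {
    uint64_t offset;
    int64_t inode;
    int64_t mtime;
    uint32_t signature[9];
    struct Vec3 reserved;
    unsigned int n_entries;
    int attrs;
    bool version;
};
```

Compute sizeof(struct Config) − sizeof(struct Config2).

Vec3: 0..2  depth  (2B, 2-aligned); 2..4  mip_level  (2B, 2-aligned); 4..5  format  (1B, 1-aligned); 5..8  -- padding (3B); 8..12  stride  (4B, 4-aligned); 12..16  height  (4B, 4-aligned); sizeof = 16, alignof = 4
0..16  reserved  (16B, 4-aligned)
16..24  offset  (8B, 8-aligned)
24..32  inode  (8B, 8-aligned)
32..68  signature  (36B, 4-aligned)
68..72  -- padding (4B)
72..80  mtime  (8B, 8-aligned)
80..84  n_entries  (4B, 4-aligned)
84..88  attrs  (4B, 4-aligned)
88..89  version  (1B, 1-aligned)
89..96  -- tail padding (7B)
sizeof = 96, alignof = 8
— Config2 —
0..8  offset  (8B, 8-aligned)
8..16  inode  (8B, 8-aligned)
16..24  mtime  (8B, 8-aligned)
24..60  signature  (36B, 4-aligned)
60..76  reserved  (16B, 4-aligned)
76..80  n_entries  (4B, 4-aligned)
80..84  attrs  (4B, 4-aligned)
84..85  version  (1B, 1-aligned)
85..88  -- tail padding (3B)
sizeof = 88, alignof = 8
96 − 88 = 8

8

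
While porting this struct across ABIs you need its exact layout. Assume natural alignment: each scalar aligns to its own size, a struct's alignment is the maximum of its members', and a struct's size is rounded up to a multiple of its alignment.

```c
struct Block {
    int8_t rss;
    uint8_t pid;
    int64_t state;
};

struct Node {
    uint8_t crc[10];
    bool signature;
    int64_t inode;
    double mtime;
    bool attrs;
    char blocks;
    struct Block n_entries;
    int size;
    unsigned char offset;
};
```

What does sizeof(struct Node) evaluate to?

64 bytes

Block: @0: rss [1B, align 1] → 1; @1: pid [1B, align 1] → 2; +6 pad (align 8); @8: state [8B, align 8] → 16; size 16, align 8
@0: crc [10B, align 1] → 10
@10: signature [1B, align 1] → 11
+5 pad (align 8)
@16: inode [8B, align 8] → 24
@24: mtime [8B, align 8] → 32
@32: attrs [1B, align 1] → 33
@33: blocks [1B, align 1] → 34
+6 pad (align 8)
@40: n_entries [16B, align 8] → 56
@56: size [4B, align 4] → 60
@60: offset [1B, align 1] → 61
+3 tail pad (align 8)
size 64, align 8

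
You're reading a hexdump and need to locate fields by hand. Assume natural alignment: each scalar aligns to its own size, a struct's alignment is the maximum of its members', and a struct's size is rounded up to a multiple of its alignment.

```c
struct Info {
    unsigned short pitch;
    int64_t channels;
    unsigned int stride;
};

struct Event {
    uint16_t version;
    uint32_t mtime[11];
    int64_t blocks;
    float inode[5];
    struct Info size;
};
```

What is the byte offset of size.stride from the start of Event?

Info: @0: pitch [2B, align 2] → 2; +6 pad (align 8); @8: channels [8B, align 8] → 16; @16: stride [4B, align 4] → 20; +4 tail pad (align 8); size 24, align 8
@0: version [2B, align 2] → 2
+2 pad (align 4)
@4: mtime [44B, align 4] → 48
@48: blocks [8B, align 8] → 56
@56: inode [20B, align 4] → 76
+4 pad (align 8)
@80: size [24B, align 8] → 104
within Info: stride at 16
80 + 16 = 96

96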